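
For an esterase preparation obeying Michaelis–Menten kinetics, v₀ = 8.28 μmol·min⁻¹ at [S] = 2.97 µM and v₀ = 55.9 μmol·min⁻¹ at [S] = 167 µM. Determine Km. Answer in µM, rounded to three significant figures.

19.4 µM

From v = Vmax[S]/(Km+[S]), each point gives Vmax = v(Km+[S])/[S].
Equating: 8.28(Km+2.97)/2.97 = 55.9(Km+167)/167.
2.788·Km + 8.28 = 0.3347·Km + 55.9, so (2.788 − 0.3347)·Km = 55.9 − 8.28.
Km = 47.62/2.453 = 19.4 µM; then Vmax = 8.28(19.4+2.97)/2.97 = 62.4 μmol·min⁻¹.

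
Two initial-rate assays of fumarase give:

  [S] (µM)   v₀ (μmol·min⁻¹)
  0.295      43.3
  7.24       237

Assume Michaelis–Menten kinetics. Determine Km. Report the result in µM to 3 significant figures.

1.70 µM

In reciprocal form, 1/v = (Km/Vmax)·(1/[S]) + 1/Vmax. The two points give (1/[S], 1/v) = (3.390, 0.02309) and (0.1381, 0.004219).
Slope = (0.02309 − 0.004219)/(3.390 − 0.1381) = 0.005805; intercept = 0.02309 − 0.005805×3.390 = 0.003418.
Vmax = 1/intercept = 293 μmol·min⁻¹; Km = slope × Vmax = 0.005805 × 293 = 1.70 µM.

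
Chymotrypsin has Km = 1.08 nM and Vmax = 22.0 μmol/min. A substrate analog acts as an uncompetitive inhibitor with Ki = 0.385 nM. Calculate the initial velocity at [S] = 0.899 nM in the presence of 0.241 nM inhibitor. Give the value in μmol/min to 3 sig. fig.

With α = 1 + [I]/Ki = 1 + 0.241/0.385 = 1.626, the uncompetitive rate law is v = (Vmax/α)·[S] / (Km/α + [S]).
v = (22.0/1.626)×0.899 / (1.08/1.626 + 0.899) = 12.16/1.563 = 7.78 μmol/min.

7.78 μmol/min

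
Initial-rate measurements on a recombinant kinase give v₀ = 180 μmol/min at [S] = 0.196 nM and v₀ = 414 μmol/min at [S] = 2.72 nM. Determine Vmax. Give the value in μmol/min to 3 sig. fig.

460 μmol/min

In reciprocal form, 1/v = (Km/Vmax)·(1/[S]) + 1/Vmax. The two points give (1/[S], 1/v) = (5.102, 0.005556) and (0.3676, 0.002415).
Slope = (0.005556 − 0.002415)/(5.102 − 0.3676) = 0.0006633; intercept = 0.005556 − 0.0006633×5.102 = 0.002172.
Vmax = 1/intercept = 460 μmol/min; Km = slope × Vmax = 0.0006633 × 460 = 0.305 nM.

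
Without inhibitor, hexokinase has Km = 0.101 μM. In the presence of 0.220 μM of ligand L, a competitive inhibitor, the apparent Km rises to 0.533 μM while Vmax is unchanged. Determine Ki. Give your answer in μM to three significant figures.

0.0514 μM

Competitive: Km,app = α·Km with α = 1 + [I]/Ki.
α = Km,app/Km = 0.533/0.101 = 5.277.
Since α = 1 + [I]/Ki, [I]/Ki = 5.277 − 1 = 4.277 and Ki = 0.220/4.277 = 0.0514 μM.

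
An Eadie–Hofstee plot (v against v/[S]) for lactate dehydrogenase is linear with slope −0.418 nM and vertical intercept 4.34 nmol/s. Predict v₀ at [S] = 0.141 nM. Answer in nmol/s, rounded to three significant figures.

In the Eadie–Hofstee form v = Vmax − Km·(v/[S]), the slope is −Km and the intercept is Vmax, so Km = 0.418 nM and Vmax = 4.34 nmol/s.
v = 4.34 × 0.141/(0.418 + 0.141) = 1.09 nmol/s.

1.09 nmol/s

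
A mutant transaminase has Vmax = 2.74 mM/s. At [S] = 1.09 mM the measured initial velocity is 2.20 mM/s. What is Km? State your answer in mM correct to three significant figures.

0.268 mM

v/Vmax = 2.20/2.74 = 0.8029 = [S]/(Km+[S]).
So Km + [S] = [S]/0.8029 = 1.358 mM, giving Km = 1.358 − 1.09 = 0.268 mM.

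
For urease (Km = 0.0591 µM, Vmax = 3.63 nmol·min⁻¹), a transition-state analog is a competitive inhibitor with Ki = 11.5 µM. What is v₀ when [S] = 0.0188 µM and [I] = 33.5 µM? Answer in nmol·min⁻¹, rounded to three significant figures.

α = 1 + [I]/Ki = 1 + 33.5/11.5 = 3.913.
For a competitive inhibitor, Vmax is unchanged and the apparent Km becomes α·Km: Km,app = 0.231 µM, Vmax,app = 3.63 nmol·min⁻¹.
v = Vmax,app·[S]/(Km,app + [S]) = 3.63 × 0.0188/(0.231 + 0.0188) = 0.273 nmol·min⁻¹.

0.273 nmol·min⁻¹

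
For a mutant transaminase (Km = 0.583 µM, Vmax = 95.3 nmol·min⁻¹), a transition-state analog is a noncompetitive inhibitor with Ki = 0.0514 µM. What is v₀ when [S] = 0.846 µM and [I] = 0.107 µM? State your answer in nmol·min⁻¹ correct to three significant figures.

18.3 nmol·min⁻¹

α = 1 + [I]/Ki = 1 + 0.107/0.0514 = 3.082.
For a noncompetitive inhibitor, Vmax is reduced to Vmax/α while Km is unchanged: Km,app = 0.583 µM, Vmax,app = 30.9 nmol·min⁻¹.
v = Vmax,app·[S]/(Km,app + [S]) = 30.9 × 0.846/(0.583 + 0.846) = 18.3 nmol·min⁻¹.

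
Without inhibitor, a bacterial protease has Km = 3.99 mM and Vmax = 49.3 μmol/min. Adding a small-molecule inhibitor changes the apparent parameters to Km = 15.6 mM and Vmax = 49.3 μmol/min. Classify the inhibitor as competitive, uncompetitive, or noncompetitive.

Km increases (3.99 → 15.6 mM) while Vmax is unchanged — the hallmark of competitive inhibition.

competitive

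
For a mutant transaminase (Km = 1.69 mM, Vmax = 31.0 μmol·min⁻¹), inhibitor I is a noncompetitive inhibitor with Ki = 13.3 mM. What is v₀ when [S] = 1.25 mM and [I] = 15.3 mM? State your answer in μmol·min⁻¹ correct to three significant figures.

With α = 1 + [I]/Ki = 1 + 15.3/13.3 = 2.150, the noncompetitive rate law is v = (Vmax/α)·[S] / (Km + [S]).
v = (31.0/2.150)×1.25 / (1.69 + 1.25) = 18.02/2.940 = 6.13 μmol·min⁻¹.

6.13 μmol·min⁻¹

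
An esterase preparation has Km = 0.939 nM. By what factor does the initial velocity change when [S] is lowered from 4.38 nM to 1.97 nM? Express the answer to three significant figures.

0.822

Since Vmax cancels, v₂/v₁ = [S]₂(Km+[S]₁) / [S]₁(Km+[S]₂).
= 1.97×(0.939+4.38) / (4.38×(0.939+1.97)) = 10.48/12.74 = 0.822.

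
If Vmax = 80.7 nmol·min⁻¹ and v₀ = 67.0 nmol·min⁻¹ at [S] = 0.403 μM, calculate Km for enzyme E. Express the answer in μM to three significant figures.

0.0824 μM

From v = Vmax[S]/(Km+[S]), Km = [S](Vmax − v)/v.
Km = 0.403 × (80.7 − 67.0) / 67.0 = 5.521/67.0 = 0.0824 μM.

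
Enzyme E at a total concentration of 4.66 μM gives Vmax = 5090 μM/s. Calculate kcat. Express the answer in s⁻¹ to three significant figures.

1090 s⁻¹

kcat = Vmax/[E]total = 5090 μM/s / 4.66 μM = 1090 s⁻¹.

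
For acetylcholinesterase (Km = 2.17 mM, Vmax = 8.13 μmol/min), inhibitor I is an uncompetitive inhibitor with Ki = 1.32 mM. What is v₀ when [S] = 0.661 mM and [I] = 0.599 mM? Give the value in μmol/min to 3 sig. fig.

α = 1 + [I]/Ki = 1 + 0.599/1.32 = 1.454.
For an uncompetitive inhibitor, both parameters are divided by α, giving Vmax/α and Km/α: Km,app = 1.49 mM, Vmax,app = 5.59 μmol/min.
v = Vmax,app·[S]/(Km,app + [S]) = 5.59 × 0.661/(1.49 + 0.661) = 1.72 μmol/min.

1.72 μmol/min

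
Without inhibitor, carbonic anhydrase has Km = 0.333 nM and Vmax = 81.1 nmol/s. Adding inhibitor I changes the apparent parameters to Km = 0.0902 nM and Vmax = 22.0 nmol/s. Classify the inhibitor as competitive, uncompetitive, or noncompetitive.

uncompetitive

Both Km and Vmax decrease by the same factor (~3.69-fold) — characteristic of uncompetitive inhibition.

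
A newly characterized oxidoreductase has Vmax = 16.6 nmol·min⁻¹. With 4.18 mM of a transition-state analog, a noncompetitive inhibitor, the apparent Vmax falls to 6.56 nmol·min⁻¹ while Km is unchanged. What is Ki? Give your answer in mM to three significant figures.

2.73 mM

Noncompetitive: Vmax,app = Vmax/α with α = 1 + [I]/Ki.
α = Vmax/Vmax,app = 16.6/6.56 = 2.530.
Ki = [I]/(α − 1) = 4.18/1.530 = 2.73 mM.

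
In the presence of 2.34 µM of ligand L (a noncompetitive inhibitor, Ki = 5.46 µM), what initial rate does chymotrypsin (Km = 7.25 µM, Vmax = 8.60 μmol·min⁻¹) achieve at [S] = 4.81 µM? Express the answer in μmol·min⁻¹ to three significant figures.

With α = 1 + [I]/Ki = 1 + 2.34/5.46 = 1.429, the noncompetitive rate law is v = (Vmax/α)·[S] / (Km + [S]).
v = (8.60/1.429)×4.81 / (7.25 + 4.81) = 28.96/12.06 = 2.40 μmol·min⁻¹.

2.40 μmol·min⁻¹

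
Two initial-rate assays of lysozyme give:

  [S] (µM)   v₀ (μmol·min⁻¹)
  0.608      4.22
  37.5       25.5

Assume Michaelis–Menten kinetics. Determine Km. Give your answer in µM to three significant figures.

3.40 µM

In reciprocal form, 1/v = (Km/Vmax)·(1/[S]) + 1/Vmax. The two points give (1/[S], 1/v) = (1.645, 0.2370) and (0.02667, 0.03922).
Slope = (0.2370 − 0.03922)/(1.645 − 0.02667) = 0.1222; intercept = 0.2370 − 0.1222×1.645 = 0.03596.
Vmax = 1/intercept = 27.8 μmol·min⁻¹; Km = slope × Vmax = 0.1222 × 27.8 = 3.40 µM.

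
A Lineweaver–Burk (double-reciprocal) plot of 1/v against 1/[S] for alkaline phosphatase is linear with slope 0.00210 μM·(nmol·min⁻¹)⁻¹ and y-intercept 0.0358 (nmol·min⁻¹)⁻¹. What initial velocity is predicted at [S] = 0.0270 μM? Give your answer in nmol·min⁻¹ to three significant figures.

8.80 nmol·min⁻¹

The y-intercept is 1/Vmax, so Vmax = 1/0.0358 = 27.9 nmol·min⁻¹.
The slope is Km/Vmax, so Km = 0.00210 × 27.9 = 0.0587 μM.
Then v = 27.9 × 0.0270/(0.0587 + 0.0270) = 8.80 nmol·min⁻¹.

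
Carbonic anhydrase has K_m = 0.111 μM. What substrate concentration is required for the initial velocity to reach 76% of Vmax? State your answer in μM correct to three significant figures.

v/Vmax = [S]/(Km+[S]) = 0.76, so [S] = Km·0.76/(1 − 0.76) = 0.111 × 3.167.
[S] = 0.352 μM.

0.352 μM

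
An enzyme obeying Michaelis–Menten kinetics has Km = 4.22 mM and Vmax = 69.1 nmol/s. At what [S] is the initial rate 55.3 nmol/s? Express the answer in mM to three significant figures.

16.9 mM

Rearranging v = Vmax[S]/(Km+[S]) gives [S] = Km·v/(Vmax − v).
[S] = 4.22 × 55.3 / (69.1 − 55.3) = 233.4/13.80 = 16.9 mM.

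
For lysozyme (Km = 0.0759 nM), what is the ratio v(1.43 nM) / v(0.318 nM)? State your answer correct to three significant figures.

The fractional saturations are [S]/(Km+[S]) = 0.318/0.3939 = 0.8073 and 1.43/1.506 = 0.9496.
v₂/v₁ is just their ratio: 0.9496/0.8073 = 1.18.

1.18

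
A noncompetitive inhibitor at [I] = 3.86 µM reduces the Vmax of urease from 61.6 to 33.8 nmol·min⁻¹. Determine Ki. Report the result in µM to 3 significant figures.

Noncompetitive: Vmax,app = Vmax/α with α = 1 + [I]/Ki.
α = Vmax/Vmax,app = 61.6/33.8 = 1.822.
Since α = 1 + [I]/Ki, [I]/Ki = 1.822 − 1 = 0.8225 and Ki = 3.86/0.8225 = 4.69 µM.

4.69 µM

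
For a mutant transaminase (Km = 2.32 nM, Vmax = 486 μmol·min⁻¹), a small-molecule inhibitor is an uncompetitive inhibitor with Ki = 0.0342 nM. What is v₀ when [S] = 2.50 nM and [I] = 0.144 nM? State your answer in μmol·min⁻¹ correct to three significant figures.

79.2 μmol·min⁻¹

With α = 1 + [I]/Ki = 1 + 0.144/0.0342 = 5.211, the uncompetitive rate law is v = (Vmax/α)·[S] / (Km/α + [S]).
v = (486/5.211)×2.50 / (2.32/5.211 + 2.50) = 233.2/2.945 = 79.2 μmol·min⁻¹.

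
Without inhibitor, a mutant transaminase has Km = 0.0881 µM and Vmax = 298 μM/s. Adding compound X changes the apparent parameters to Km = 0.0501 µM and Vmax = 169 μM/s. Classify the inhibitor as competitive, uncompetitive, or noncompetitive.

uncompetitive

Both Km and Vmax decrease by the same factor (~1.76-fold) — characteristic of uncompetitive inhibition.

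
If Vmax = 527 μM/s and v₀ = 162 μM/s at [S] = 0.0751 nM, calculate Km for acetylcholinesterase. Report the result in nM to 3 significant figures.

From v = Vmax[S]/(Km+[S]), Km = [S](Vmax − v)/v.
Km = 0.0751 × (527 − 162) / 162 = 27.41/162 = 0.169 nM.

0.169 nM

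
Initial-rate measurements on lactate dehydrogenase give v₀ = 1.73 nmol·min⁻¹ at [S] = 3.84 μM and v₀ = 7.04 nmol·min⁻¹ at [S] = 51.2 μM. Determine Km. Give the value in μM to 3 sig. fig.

17.0 μM

In reciprocal form, 1/v = (Km/Vmax)·(1/[S]) + 1/Vmax. The two points give (1/[S], 1/v) = (0.2604, 0.5780) and (0.01953, 0.1420).
Slope = (0.5780 − 0.1420)/(0.2604 − 0.01953) = 1.810; intercept = 0.5780 − 1.810×0.2604 = 0.1067.
Vmax = 1/intercept = 9.37 nmol·min⁻¹; Km = slope × Vmax = 1.810 × 9.37 = 17.0 μM.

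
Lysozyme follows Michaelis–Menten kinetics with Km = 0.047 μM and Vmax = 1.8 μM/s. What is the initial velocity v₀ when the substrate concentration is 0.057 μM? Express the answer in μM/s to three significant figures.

v = Vmax·[S]/(Km + [S]) = 1.8 × 0.057 / (0.047 + 0.057)
  = 0.1026 / 0.1040 = 0.987 μM/s.

0.987 μM/s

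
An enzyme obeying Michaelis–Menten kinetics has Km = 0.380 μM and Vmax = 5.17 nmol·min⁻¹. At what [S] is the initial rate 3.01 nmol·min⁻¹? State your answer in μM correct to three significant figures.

Rearranging v = Vmax[S]/(Km+[S]) gives [S] = Km·v/(Vmax − v).
[S] = 0.380 × 3.01 / (5.17 − 3.01) = 1.144/2.160 = 0.530 μM.

0.530 μM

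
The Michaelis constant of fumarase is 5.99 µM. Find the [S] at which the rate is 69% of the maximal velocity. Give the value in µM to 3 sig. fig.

13.3 µM

v/Vmax = [S]/(Km+[S]) = 0.69, so [S] = Km·0.69/(1 − 0.69) = 5.99 × 2.226.
[S] = 13.3 µM.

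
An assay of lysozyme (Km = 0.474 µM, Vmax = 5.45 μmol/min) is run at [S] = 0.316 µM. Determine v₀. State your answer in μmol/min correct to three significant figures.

2.18 μmol/min

v = Vmax·[S]/(Km + [S]) = 5.45 × 0.316 / (0.474 + 0.316)
  = 1.722 / 0.7900 = 2.18 μmol/min.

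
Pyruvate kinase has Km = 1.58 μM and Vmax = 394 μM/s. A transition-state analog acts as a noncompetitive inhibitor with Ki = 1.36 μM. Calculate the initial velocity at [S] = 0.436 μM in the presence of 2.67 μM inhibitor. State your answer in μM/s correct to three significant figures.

28.8 μM/s

α = 1 + [I]/Ki = 1 + 2.67/1.36 = 2.963.
For a noncompetitive inhibitor, Vmax is reduced to Vmax/α while Km is unchanged: Km,app = 1.58 μM, Vmax,app = 133 μM/s.
v = Vmax,app·[S]/(Km,app + [S]) = 133 × 0.436/(1.58 + 0.436) = 28.8 μM/s.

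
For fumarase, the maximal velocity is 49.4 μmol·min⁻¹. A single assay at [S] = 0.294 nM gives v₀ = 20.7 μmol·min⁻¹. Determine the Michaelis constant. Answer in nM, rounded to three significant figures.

0.408 nM

v/Vmax = 20.7/49.4 = 0.4190 = [S]/(Km+[S]).
So Km + [S] = [S]/0.4190 = 0.7016 nM, giving Km = 0.7016 − 0.294 = 0.408 nM.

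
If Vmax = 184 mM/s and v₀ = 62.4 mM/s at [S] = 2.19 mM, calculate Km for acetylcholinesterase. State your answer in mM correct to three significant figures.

4.27 mM

v/Vmax = 62.4/184 = 0.3391 = [S]/(Km+[S]).
So Km + [S] = [S]/0.3391 = 6.458 mM, giving Km = 6.458 − 2.19 = 4.27 mM.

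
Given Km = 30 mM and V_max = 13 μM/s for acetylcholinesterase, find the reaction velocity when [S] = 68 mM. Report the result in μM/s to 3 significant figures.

9.02 μM/s

v = Vmax·[S]/(Km + [S]) = 13 × 68 / (30 + 68)
  = 884.0 / 98.00 = 9.02 μM/s.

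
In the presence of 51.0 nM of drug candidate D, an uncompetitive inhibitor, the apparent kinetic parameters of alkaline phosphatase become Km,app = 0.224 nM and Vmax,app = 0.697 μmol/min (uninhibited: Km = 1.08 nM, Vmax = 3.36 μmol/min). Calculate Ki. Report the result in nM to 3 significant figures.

13.3 nM

Uncompetitive: Vmax,app = Vmax/α (and Km,app = Km/α) with α = 1 + [I]/Ki.
α = Vmax/Vmax,app = 3.36/0.697 = 4.821.
Ki = [I]/(α − 1) = 51.0/3.821 = 13.3 nM.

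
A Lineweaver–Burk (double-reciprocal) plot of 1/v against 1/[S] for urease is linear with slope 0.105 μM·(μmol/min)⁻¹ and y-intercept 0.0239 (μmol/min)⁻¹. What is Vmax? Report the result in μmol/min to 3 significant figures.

The y-intercept of a Lineweaver–Burk plot equals 1/Vmax, so Vmax = 1/0.0239 = 41.8 μmol/min.

41.8 μmol/min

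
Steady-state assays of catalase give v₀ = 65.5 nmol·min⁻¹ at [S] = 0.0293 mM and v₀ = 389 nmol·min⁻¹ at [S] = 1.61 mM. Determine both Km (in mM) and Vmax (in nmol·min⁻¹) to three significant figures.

In reciprocal form, 1/v = (Km/Vmax)·(1/[S]) + 1/Vmax. The two points give (1/[S], 1/v) = (34.13, 0.01527) and (0.6211, 0.002571).
Slope = (0.01527 − 0.002571)/(34.13 − 0.6211) = 0.0003789; intercept = 0.01527 − 0.0003789×34.13 = 0.002335.
Vmax = 1/intercept = 428 nmol·min⁻¹; Km = slope × Vmax = 0.0003789 × 428 = 0.162 mM.

Km = 0.162 mM; Vmax = 428 nmol·min⁻¹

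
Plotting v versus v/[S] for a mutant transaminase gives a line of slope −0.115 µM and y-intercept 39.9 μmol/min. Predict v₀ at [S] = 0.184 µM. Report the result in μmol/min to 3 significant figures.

In the Eadie–Hofstee form v = Vmax − Km·(v/[S]), the slope is −Km and the intercept is Vmax, so Km = 0.115 µM and Vmax = 39.9 μmol/min.
v = 39.9 × 0.184/(0.115 + 0.184) = 24.6 μmol/min.

24.6 μmol/min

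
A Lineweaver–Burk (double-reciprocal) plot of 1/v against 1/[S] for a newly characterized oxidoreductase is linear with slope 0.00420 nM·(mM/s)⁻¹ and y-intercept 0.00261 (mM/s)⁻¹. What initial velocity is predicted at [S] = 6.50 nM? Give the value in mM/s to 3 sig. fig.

The y-intercept is 1/Vmax, so Vmax = 1/0.00261 = 383 mM/s.
The slope is Km/Vmax, so Km = 0.00420 × 383 = 1.61 nM.
Then v = 383 × 6.50/(1.61 + 6.50) = 307 mM/s.

307 mM/s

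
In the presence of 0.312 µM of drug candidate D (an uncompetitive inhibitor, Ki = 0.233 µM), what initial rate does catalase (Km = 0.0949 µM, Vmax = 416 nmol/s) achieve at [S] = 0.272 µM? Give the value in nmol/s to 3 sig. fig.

With α = 1 + [I]/Ki = 1 + 0.312/0.233 = 2.339, the uncompetitive rate law is v = (Vmax/α)·[S] / (Km/α + [S]).
v = (416/2.339)×0.272 / (0.0949/2.339 + 0.272) = 48.38/0.3126 = 155 nmol/s.

155 nmol/s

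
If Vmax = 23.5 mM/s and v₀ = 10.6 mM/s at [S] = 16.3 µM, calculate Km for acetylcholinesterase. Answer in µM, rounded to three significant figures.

v/Vmax = 10.6/23.5 = 0.4511 = [S]/(Km+[S]).
So Km + [S] = [S]/0.4511 = 36.14 µM, giving Km = 36.14 − 16.3 = 19.8 µM.

19.8 µM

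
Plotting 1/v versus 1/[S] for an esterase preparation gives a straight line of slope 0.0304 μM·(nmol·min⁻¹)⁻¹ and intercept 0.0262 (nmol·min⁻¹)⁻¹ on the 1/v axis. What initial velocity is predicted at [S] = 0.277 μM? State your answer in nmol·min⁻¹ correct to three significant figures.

The y-intercept is 1/Vmax, so Vmax = 1/0.0262 = 38.2 nmol·min⁻¹.
The slope is Km/Vmax, so Km = 0.0304 × 38.2 = 1.16 μM.
Then v = 38.2 × 0.277/(1.16 + 0.277) = 7.36 nmol·min⁻¹.

7.36 nmol·min⁻¹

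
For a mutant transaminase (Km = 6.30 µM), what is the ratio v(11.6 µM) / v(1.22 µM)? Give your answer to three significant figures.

3.99

The fractional saturations are [S]/(Km+[S]) = 1.22/7.520 = 0.1622 and 11.6/17.90 = 0.6480.
v₂/v₁ is just their ratio: 0.6480/0.1622 = 3.99.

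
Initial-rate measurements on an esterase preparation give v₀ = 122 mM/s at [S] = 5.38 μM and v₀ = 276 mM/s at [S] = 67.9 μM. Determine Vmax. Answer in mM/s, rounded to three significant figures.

From v = Vmax[S]/(Km+[S]), each point gives Vmax = v(Km+[S])/[S].
Equating: 122(Km+5.38)/5.38 = 276(Km+67.9)/67.9.
22.68·Km + 122 = 4.065·Km + 276, so (22.68 − 4.065)·Km = 276 − 122.
Km = 154.0/18.61 = 8.27 μM; then Vmax = 122(8.27+5.38)/5.38 = 310 mM/s.

310 mM/s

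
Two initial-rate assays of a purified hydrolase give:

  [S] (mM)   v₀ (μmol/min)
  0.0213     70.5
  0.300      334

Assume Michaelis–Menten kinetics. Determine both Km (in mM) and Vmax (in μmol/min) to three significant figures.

Km = 0.120 mM; Vmax = 468 μmol/min

From v = Vmax[S]/(Km+[S]), each point gives Vmax = v(Km+[S])/[S].
Equating: 70.5(Km+0.0213)/0.0213 = 334(Km+0.300)/0.300.
3310·Km + 70.5 = 1113·Km + 334, so (3310 − 1113)·Km = 334 − 70.5.
Km = 263.5/2197 = 0.120 mM; then Vmax = 70.5(0.120+0.0213)/0.0213 = 468 μmol/min.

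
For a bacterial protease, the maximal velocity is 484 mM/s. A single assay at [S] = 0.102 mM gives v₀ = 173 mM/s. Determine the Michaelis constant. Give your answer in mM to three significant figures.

v/Vmax = 173/484 = 0.3574 = [S]/(Km+[S]).
So Km + [S] = [S]/0.3574 = 0.2854 mM, giving Km = 0.2854 − 0.102 = 0.183 mM.

0.183 mM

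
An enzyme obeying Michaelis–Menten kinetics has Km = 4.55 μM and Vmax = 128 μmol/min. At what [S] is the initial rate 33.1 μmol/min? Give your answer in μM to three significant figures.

The required fractional saturation is v/Vmax = 33.1/128 = 0.2586.
Then [S]/(Km+[S]) = 0.2586 ⇒ [S] = 4.55 × 0.2586/(1 − 0.2586) = 1.59 μM.

1.59 μM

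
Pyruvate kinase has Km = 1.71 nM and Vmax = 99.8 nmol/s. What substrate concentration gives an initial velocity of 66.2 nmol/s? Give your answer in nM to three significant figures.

Rearranging v = Vmax[S]/(Km+[S]) gives [S] = Km·v/(Vmax − v).
[S] = 1.71 × 66.2 / (99.8 − 66.2) = 113.2/33.60 = 3.37 nM.

3.37 nM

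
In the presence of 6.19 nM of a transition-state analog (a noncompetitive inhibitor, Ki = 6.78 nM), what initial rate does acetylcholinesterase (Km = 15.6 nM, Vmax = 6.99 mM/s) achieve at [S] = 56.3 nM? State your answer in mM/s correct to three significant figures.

2.86 mM/s

With α = 1 + [I]/Ki = 1 + 6.19/6.78 = 1.913, the noncompetitive rate law is v = (Vmax/α)·[S] / (Km + [S]).
v = (6.99/1.913)×56.3 / (15.6 + 56.3) = 205.7/71.90 = 2.86 mM/s.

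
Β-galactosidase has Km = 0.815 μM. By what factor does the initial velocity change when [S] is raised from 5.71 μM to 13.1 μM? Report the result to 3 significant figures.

1.08

The fractional saturations are [S]/(Km+[S]) = 5.71/6.525 = 0.8751 and 13.1/13.92 = 0.9414.
v₂/v₁ is just their ratio: 0.9414/0.8751 = 1.08.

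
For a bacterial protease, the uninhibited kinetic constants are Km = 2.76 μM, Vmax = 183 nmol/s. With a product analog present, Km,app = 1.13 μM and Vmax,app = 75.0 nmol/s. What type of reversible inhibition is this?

uncompetitive

Both Km and Vmax decrease by the same factor (~2.44-fold) — characteristic of uncompetitive inhibition.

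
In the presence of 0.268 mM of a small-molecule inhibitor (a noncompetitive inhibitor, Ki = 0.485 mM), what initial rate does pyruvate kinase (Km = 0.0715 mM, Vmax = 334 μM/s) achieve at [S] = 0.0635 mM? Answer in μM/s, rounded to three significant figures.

α = 1 + [I]/Ki = 1 + 0.268/0.485 = 1.553.
For a noncompetitive inhibitor, Vmax is reduced to Vmax/α while Km is unchanged: Km,app = 0.0715 mM, Vmax,app = 215 μM/s.
v = Vmax,app·[S]/(Km,app + [S]) = 215 × 0.0635/(0.0715 + 0.0635) = 101 μM/s.

101 μM/s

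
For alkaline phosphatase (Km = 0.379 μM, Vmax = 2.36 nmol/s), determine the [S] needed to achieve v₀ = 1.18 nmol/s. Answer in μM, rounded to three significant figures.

0.379 μM

The required fractional saturation is v/Vmax = 1.18/2.36 = 0.5000.
Then [S]/(Km+[S]) = 0.5000 ⇒ [S] = 0.379 × 0.5000/(1 − 0.5000) = 0.379 μM.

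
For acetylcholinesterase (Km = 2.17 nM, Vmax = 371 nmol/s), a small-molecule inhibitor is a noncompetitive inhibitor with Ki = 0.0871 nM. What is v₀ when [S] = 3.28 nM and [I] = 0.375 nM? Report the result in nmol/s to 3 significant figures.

α = 1 + [I]/Ki = 1 + 0.375/0.0871 = 5.305.
For a noncompetitive inhibitor, Vmax is reduced to Vmax/α while Km is unchanged: Km,app = 2.17 nM, Vmax,app = 69.9 nmol/s.
v = Vmax,app·[S]/(Km,app + [S]) = 69.9 × 3.28/(2.17 + 3.28) = 42.1 nmol/s.

42.1 nmol/s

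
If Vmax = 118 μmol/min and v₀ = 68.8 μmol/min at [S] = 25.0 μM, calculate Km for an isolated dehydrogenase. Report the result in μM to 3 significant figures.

v/Vmax = 68.8/118 = 0.5831 = [S]/(Km+[S]).
So Km + [S] = [S]/0.5831 = 42.88 μM, giving Km = 42.88 − 25.0 = 17.9 μM.

17.9 μM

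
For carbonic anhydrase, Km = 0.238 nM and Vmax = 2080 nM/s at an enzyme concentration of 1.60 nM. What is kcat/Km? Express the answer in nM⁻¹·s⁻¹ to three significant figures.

kcat = Vmax/[E]total = 2080/1.60 = 1300 s⁻¹.
kcat/Km = 1300/0.238 = 5460 nM⁻¹·s⁻¹.

5460 nM⁻¹·s⁻¹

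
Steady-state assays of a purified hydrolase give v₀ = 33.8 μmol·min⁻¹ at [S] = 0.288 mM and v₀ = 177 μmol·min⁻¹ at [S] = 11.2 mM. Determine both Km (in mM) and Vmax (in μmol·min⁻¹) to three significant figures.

Km = 1.41 mM; Vmax = 199 μmol·min⁻¹

In reciprocal form, 1/v = (Km/Vmax)·(1/[S]) + 1/Vmax. The two points give (1/[S], 1/v) = (3.472, 0.02959) and (0.08929, 0.005650).
Slope = (0.02959 − 0.005650)/(3.472 − 0.08929) = 0.007076; intercept = 0.02959 − 0.007076×3.472 = 0.005018.
Vmax = 1/intercept = 199 μmol·min⁻¹; Km = slope × Vmax = 0.007076 × 199 = 1.41 mM.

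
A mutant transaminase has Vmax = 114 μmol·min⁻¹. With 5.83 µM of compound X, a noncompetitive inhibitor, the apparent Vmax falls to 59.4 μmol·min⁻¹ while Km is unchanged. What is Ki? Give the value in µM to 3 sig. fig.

6.34 µM

Noncompetitive: Vmax,app = Vmax/α with α = 1 + [I]/Ki.
α = Vmax/Vmax,app = 114/59.4 = 1.919.
Ki = [I]/(α − 1) = 5.83/0.9192 = 6.34 µM.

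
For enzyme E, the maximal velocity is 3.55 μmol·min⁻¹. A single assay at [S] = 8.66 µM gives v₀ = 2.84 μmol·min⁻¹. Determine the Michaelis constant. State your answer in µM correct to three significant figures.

2.16 µM

v/Vmax = 2.84/3.55 = 0.8000 = [S]/(Km+[S]).
So Km + [S] = [S]/0.8000 = 10.82 µM, giving Km = 10.82 − 8.66 = 2.16 µM.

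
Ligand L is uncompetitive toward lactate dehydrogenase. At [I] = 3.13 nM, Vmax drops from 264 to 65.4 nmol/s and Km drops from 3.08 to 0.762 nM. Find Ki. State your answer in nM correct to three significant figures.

1.03 nM

Uncompetitive: Vmax,app = Vmax/α (and Km,app = Km/α) with α = 1 + [I]/Ki.
α = Vmax/Vmax,app = 264/65.4 = 4.037.
Ki = [I]/(α − 1) = 3.13/3.037 = 1.03 nM.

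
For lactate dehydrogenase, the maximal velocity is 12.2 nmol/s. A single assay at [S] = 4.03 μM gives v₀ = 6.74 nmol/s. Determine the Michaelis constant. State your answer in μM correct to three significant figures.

3.26 μM

v/Vmax = 6.74/12.2 = 0.5525 = [S]/(Km+[S]).
So Km + [S] = [S]/0.5525 = 7.295 μM, giving Km = 7.295 − 4.03 = 3.26 μM.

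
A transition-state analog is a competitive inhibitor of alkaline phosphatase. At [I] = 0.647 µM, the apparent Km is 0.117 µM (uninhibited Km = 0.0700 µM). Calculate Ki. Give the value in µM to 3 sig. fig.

0.964 µM

Competitive: Km,app = α·Km with α = 1 + [I]/Ki.
α = Km,app/Km = 0.117/0.0700 = 1.671.
Since α = 1 + [I]/Ki, [I]/Ki = 1.671 − 1 = 0.6714 and Ki = 0.647/0.6714 = 0.964 µM.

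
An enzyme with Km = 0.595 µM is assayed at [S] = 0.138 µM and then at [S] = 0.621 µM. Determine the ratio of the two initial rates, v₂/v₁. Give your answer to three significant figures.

2.71

The fractional saturations are [S]/(Km+[S]) = 0.138/0.7330 = 0.1883 and 0.621/1.216 = 0.5107.
v₂/v₁ is just their ratio: 0.5107/0.1883 = 2.71.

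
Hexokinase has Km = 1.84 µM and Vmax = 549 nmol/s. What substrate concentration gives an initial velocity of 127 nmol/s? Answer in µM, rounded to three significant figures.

Rearranging v = Vmax[S]/(Km+[S]) gives [S] = Km·v/(Vmax − v).
[S] = 1.84 × 127 / (549 − 127) = 233.7/422.0 = 0.554 µM.

0.554 µM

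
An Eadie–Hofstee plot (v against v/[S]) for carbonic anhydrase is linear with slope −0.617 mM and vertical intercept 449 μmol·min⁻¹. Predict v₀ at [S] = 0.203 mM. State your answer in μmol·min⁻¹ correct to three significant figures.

111 μmol·min⁻¹

In the Eadie–Hofstee form v = Vmax − Km·(v/[S]), the slope is −Km and the intercept is Vmax, so Km = 0.617 mM and Vmax = 449 μmol·min⁻¹.
v = 449 × 0.203/(0.617 + 0.203) = 111 μmol·min⁻¹.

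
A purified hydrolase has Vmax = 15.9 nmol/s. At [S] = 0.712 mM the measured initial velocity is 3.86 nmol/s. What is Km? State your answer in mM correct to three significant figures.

From v = Vmax[S]/(Km+[S]), Km = [S](Vmax − v)/v.
Km = 0.712 × (15.9 − 3.86) / 3.86 = 8.572/3.86 = 2.22 mM.

2.22 mM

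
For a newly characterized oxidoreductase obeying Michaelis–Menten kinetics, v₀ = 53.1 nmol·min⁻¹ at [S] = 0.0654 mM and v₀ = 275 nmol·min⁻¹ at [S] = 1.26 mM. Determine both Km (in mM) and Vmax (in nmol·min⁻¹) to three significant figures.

Km = 0.374 mM; Vmax = 357 nmol·min⁻¹

In reciprocal form, 1/v = (Km/Vmax)·(1/[S]) + 1/Vmax. The two points give (1/[S], 1/v) = (15.29, 0.01883) and (0.7937, 0.003636).
Slope = (0.01883 − 0.003636)/(15.29 − 0.7937) = 0.001048; intercept = 0.01883 − 0.001048×15.29 = 0.002804.
Vmax = 1/intercept = 357 nmol·min⁻¹; Km = slope × Vmax = 0.001048 × 357 = 0.374 mM.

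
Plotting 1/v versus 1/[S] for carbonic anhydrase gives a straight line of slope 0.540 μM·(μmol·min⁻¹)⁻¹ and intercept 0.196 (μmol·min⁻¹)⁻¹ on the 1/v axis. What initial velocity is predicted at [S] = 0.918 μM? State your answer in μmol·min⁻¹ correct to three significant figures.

1.28 μmol·min⁻¹

The y-intercept is 1/Vmax, so Vmax = 1/0.196 = 5.10 μmol·min⁻¹.
The slope is Km/Vmax, so Km = 0.540 × 5.10 = 2.76 μM.
Then v = 5.10 × 0.918/(2.76 + 0.918) = 1.28 μmol·min⁻¹.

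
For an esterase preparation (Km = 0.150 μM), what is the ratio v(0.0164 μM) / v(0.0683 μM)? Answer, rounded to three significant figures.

Since Vmax cancels, v₂/v₁ = [S]₂(Km+[S]₁) / [S]₁(Km+[S]₂).
= 0.0164×(0.150+0.0683) / (0.0683×(0.150+0.0164)) = 0.003580/0.01137 = 0.315.

0.315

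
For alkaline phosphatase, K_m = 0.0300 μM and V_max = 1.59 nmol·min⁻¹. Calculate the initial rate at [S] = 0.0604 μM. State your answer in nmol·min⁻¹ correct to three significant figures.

1.06 nmol·min⁻¹

v = Vmax·[S]/(Km + [S]) = 1.59 × 0.0604 / (0.0300 + 0.0604)
  = 0.09604 / 0.09040 = 1.06 nmol·min⁻¹.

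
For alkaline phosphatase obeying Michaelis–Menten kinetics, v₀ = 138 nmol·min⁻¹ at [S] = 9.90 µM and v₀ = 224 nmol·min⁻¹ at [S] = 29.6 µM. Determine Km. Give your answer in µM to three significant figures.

13.5 µM

In reciprocal form, 1/v = (Km/Vmax)·(1/[S]) + 1/Vmax. The two points give (1/[S], 1/v) = (0.1010, 0.007246) and (0.03378, 0.004464).
Slope = (0.007246 − 0.004464)/(0.1010 − 0.03378) = 0.04138; intercept = 0.007246 − 0.04138×0.1010 = 0.003066.
Vmax = 1/intercept = 326 nmol·min⁻¹; Km = slope × Vmax = 0.04138 × 326 = 13.5 µM.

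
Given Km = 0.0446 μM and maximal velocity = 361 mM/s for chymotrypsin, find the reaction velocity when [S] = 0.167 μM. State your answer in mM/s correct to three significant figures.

285 mM/s

[S]/(Km+[S]) = 0.167/0.2116 = 0.7892, the fractional saturation.
v = 0.7892 × Vmax = 0.7892 × 361 = 285 mM/s.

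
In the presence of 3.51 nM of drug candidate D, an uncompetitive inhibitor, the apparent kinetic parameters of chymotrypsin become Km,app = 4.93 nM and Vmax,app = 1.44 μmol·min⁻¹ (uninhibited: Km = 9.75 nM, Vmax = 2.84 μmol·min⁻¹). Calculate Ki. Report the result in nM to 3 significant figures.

Uncompetitive: Vmax,app = Vmax/α (and Km,app = Km/α) with α = 1 + [I]/Ki.
α = Vmax/Vmax,app = 2.84/1.44 = 1.972.
Since α = 1 + [I]/Ki, [I]/Ki = 1.972 − 1 = 0.9722 and Ki = 3.51/0.9722 = 3.61 nM.

3.61 nM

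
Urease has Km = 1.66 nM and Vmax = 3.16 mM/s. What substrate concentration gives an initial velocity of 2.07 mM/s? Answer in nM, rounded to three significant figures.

The required fractional saturation is v/Vmax = 2.07/3.16 = 0.6551.
Then [S]/(Km+[S]) = 0.6551 ⇒ [S] = 1.66 × 0.6551/(1 − 0.6551) = 3.15 nM.

3.15 nM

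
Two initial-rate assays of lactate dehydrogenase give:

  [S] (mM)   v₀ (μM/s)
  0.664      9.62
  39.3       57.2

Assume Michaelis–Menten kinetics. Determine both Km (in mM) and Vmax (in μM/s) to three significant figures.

Km = 3.65 mM; Vmax = 62.5 μM/s

In reciprocal form, 1/v = (Km/Vmax)·(1/[S]) + 1/Vmax. The two points give (1/[S], 1/v) = (1.506, 0.1040) and (0.02545, 0.01748).
Slope = (0.1040 − 0.01748)/(1.506 − 0.02545) = 0.05840; intercept = 0.1040 − 0.05840×1.506 = 0.01600.
Vmax = 1/intercept = 62.5 μM/s; Km = slope × Vmax = 0.05840 × 62.5 = 3.65 mM.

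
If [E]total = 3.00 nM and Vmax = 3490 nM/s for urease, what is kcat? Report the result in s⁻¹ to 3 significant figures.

1160 s⁻¹

kcat = Vmax/[E]total = 3490 nM/s / 3.00 nM = 1160 s⁻¹.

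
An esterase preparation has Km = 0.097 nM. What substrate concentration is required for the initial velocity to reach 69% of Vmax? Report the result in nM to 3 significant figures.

v/Vmax = [S]/(Km+[S]) = 0.69, so [S] = Km·0.69/(1 − 0.69) = 0.097 × 2.226.
[S] = 0.216 nM.

0.216 nM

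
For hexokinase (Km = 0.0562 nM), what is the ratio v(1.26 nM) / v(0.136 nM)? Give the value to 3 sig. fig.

The fractional saturations are [S]/(Km+[S]) = 0.136/0.1922 = 0.7076 and 1.26/1.316 = 0.9573.
v₂/v₁ is just their ratio: 0.9573/0.7076 = 1.35.

1.35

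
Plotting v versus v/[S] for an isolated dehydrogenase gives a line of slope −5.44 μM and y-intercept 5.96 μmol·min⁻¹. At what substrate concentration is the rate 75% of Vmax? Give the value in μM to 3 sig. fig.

16.3 μM

The Eadie–Hofstee slope gives Km = 5.44 μM (slope = −Km).
v/Vmax = [S]/(Km+[S]) = 0.75 ⇒ [S] = Km·0.75/(1−0.75) = 5.44 × 3.000 = 16.3 μM.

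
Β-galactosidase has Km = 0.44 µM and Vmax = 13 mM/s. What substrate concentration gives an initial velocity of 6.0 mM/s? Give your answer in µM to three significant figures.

Rearranging v = Vmax[S]/(Km+[S]) gives [S] = Km·v/(Vmax − v).
[S] = 0.44 × 6.0 / (13 − 6.0) = 2.640/7.000 = 0.377 µM.

0.377 µM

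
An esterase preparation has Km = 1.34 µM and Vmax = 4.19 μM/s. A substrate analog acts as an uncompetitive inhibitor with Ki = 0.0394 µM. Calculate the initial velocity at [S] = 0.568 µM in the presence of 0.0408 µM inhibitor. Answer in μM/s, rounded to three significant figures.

α = 1 + [I]/Ki = 1 + 0.0408/0.0394 = 2.036.
For an uncompetitive inhibitor, both parameters are divided by α, giving Vmax/α and Km/α: Km,app = 0.658 µM, Vmax,app = 2.06 μM/s.
v = Vmax,app·[S]/(Km,app + [S]) = 2.06 × 0.568/(0.658 + 0.568) = 0.953 μM/s.

0.953 μM/s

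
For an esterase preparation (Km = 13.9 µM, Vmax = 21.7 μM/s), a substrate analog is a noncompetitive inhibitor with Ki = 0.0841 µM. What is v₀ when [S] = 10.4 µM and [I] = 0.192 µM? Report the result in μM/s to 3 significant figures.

With α = 1 + [I]/Ki = 1 + 0.192/0.0841 = 3.283, the noncompetitive rate law is v = (Vmax/α)·[S] / (Km + [S]).
v = (21.7/3.283)×10.4 / (13.9 + 10.4) = 68.74/24.30 = 2.83 μM/s.

2.83 μM/s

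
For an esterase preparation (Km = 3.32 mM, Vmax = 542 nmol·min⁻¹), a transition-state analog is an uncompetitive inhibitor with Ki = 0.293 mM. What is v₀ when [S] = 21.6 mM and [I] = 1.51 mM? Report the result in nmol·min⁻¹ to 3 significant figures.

85.9 nmol·min⁻¹

With α = 1 + [I]/Ki = 1 + 1.51/0.293 = 6.154, the uncompetitive rate law is v = (Vmax/α)·[S] / (Km/α + [S]).
v = (542/6.154)×21.6 / (3.32/6.154 + 21.6) = 1903/22.14 = 85.9 nmol·min⁻¹.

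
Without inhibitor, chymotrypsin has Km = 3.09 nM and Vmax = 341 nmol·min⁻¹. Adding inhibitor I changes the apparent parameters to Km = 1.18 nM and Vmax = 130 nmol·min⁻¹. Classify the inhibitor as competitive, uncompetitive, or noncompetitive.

uncompetitive

Both Km and Vmax decrease by the same factor (~2.62-fold) — characteristic of uncompetitive inhibition.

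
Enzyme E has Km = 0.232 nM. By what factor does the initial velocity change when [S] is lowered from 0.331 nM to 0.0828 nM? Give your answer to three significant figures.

The fractional saturations are [S]/(Km+[S]) = 0.331/0.5630 = 0.5879 and 0.0828/0.3148 = 0.2630.
v₂/v₁ is just their ratio: 0.2630/0.5879 = 0.447.

0.447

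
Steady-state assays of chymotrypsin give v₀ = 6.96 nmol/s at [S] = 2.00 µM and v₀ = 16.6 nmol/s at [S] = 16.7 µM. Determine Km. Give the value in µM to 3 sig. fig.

3.88 µM

In reciprocal form, 1/v = (Km/Vmax)·(1/[S]) + 1/Vmax. The two points give (1/[S], 1/v) = (0.5000, 0.1437) and (0.05988, 0.06024).
Slope = (0.1437 − 0.06024)/(0.5000 − 0.05988) = 0.1896; intercept = 0.1437 − 0.1896×0.5000 = 0.04889.
Vmax = 1/intercept = 20.5 nmol/s; Km = slope × Vmax = 0.1896 × 20.5 = 3.88 µM.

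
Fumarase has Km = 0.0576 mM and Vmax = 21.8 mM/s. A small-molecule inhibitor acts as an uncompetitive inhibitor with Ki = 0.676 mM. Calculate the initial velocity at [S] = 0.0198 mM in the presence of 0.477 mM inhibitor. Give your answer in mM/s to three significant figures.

α = 1 + [I]/Ki = 1 + 0.477/0.676 = 1.706.
For an uncompetitive inhibitor, both parameters are divided by α, giving Vmax/α and Km/α: Km,app = 0.0338 mM, Vmax,app = 12.8 mM/s.
v = Vmax,app·[S]/(Km,app + [S]) = 12.8 × 0.0198/(0.0338 + 0.0198) = 4.72 mM/s.

4.72 mM/s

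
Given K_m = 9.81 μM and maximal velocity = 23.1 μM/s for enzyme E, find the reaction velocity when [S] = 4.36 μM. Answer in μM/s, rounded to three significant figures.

7.11 μM/s

v = Vmax·[S]/(Km + [S]) = 23.1 × 4.36 / (9.81 + 4.36)
  = 100.7 / 14.17 = 7.11 μM/s.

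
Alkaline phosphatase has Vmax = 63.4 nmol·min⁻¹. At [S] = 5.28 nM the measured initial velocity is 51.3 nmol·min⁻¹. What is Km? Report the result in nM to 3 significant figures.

v/Vmax = 51.3/63.4 = 0.8091 = [S]/(Km+[S]).
So Km + [S] = [S]/0.8091 = 6.525 nM, giving Km = 6.525 − 5.28 = 1.25 nM.

1.25 nM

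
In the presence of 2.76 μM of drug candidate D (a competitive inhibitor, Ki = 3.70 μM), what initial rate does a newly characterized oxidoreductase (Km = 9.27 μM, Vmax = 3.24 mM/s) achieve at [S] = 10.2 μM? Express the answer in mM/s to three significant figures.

1.25 mM/s

α = 1 + [I]/Ki = 1 + 2.76/3.70 = 1.746.
For a competitive inhibitor, Vmax is unchanged and the apparent Km becomes α·Km: Km,app = 16.2 μM, Vmax,app = 3.24 mM/s.
v = Vmax,app·[S]/(Km,app + [S]) = 3.24 × 10.2/(16.2 + 10.2) = 1.25 mM/s.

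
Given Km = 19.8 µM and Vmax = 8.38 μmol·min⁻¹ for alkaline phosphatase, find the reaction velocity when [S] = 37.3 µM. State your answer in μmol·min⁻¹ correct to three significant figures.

[S]/(Km+[S]) = 37.3/57.10 = 0.6532, the fractional saturation.
v = 0.6532 × Vmax = 0.6532 × 8.38 = 5.47 μmol·min⁻¹.

5.47 μmol·min⁻¹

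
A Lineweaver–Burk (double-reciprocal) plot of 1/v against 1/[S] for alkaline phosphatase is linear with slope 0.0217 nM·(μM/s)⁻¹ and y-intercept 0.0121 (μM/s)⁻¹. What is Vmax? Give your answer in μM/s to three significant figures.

82.6 μM/s

The y-intercept of a Lineweaver–Burk plot equals 1/Vmax, so Vmax = 1/0.0121 = 82.6 μM/s.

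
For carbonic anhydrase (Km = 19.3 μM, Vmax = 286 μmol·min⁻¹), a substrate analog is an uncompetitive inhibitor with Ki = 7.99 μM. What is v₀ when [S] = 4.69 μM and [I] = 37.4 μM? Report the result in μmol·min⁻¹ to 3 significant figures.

α = 1 + [I]/Ki = 1 + 37.4/7.99 = 5.681.
For an uncompetitive inhibitor, both parameters are divided by α, giving Vmax/α and Km/α: Km,app = 3.40 μM, Vmax,app = 50.3 μmol·min⁻¹.
v = Vmax,app·[S]/(Km,app + [S]) = 50.3 × 4.69/(3.40 + 4.69) = 29.2 μmol·min⁻¹.

29.2 μmol·min⁻¹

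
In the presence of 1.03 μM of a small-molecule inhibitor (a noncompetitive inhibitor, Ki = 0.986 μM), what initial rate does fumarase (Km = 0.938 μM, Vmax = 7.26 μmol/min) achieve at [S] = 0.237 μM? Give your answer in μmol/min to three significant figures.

0.716 μmol/min

With α = 1 + [I]/Ki = 1 + 1.03/0.986 = 2.045, the noncompetitive rate law is v = (Vmax/α)·[S] / (Km + [S]).
v = (7.26/2.045)×0.237 / (0.938 + 0.237) = 0.8415/1.175 = 0.716 μmol/min.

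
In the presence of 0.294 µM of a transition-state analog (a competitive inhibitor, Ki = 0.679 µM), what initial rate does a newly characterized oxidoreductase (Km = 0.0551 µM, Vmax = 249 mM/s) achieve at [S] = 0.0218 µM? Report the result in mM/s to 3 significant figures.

With α = 1 + [I]/Ki = 1 + 0.294/0.679 = 1.433, the competitive rate law is v = Vmax[S] / (αKm + [S]).
v = 249×0.0218 / (1.433×0.0551 + 0.0218) = 5.428/0.1008 = 53.9 mM/s.

53.9 mM/s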